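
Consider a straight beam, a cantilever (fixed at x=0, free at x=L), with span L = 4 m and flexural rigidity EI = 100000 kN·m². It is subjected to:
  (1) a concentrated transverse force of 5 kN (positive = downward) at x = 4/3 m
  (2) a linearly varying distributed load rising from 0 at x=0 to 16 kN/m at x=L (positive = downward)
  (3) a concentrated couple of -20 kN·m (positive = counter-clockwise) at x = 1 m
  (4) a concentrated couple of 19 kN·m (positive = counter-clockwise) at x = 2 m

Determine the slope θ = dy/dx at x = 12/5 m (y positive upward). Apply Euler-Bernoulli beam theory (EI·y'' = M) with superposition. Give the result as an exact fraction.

θ(12/5) = -294227/281250000 rad

Load 1 — point force P=5 kN at a=4/3 m (b=L-a=8/3):
  θ_1 = -Pa²/(2EI)  [x>a] = -5·(4/3)²/(2·100000) = -1/22500 rad
Load 2 — triangular load w₀=16 kN/m (0→w₀ over full span):
  θ_2 = (w₀Lx²/4-w₀L²x/3-w₀x⁴/(24L))/EI = (16·4·(12/5)²/4-16·4²·(12/5)/3-16·(12/5)⁴/(24·4))/100000 = -2308/1953125 rad
Load 3 — applied couple M₀=-20 kN·m at a=1 m (b=L-a=3):
  θ_3 = M₀a/EI  [x>a] = (-20)·1/100000 = -1/5000 rad
Load 4 — applied couple M₀=19 kN·m at a=2 m (b=L-a=2):
  θ_4 = M₀a/EI  [x>a] = 19·2/100000 = 19/50000 rad
Superposition: θ = Σ θ_i = -294227/281250000 rad ≈ -0.001046 rad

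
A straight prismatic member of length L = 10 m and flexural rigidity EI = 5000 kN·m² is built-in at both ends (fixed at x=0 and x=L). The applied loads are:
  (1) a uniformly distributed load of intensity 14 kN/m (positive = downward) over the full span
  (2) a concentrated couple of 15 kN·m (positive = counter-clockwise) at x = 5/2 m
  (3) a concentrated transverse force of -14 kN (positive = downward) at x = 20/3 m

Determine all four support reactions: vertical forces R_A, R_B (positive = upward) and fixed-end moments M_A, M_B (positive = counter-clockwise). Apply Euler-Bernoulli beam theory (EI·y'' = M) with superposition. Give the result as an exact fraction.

R_A = 29401/432 kN, M_A = 44705/432 kN·m, R_B = 25031/432 kN, M_B = -39415/432 kN·m

Load 1 — uniform load w=14 kN/m over full span:
  R_A = wL/2 = 14·10/2 = 70 kN
  M_A = wL²/12 = 14·10²/12 = 350/3 kN·m
  R_B = wL/2 = 14·10/2 = 70 kN
  M_B = -wL²/12 = -14·10²/12 = -350/3 kN·m
Load 2 — applied couple M₀=15 kN·m at a=5/2 m (b=L-a=15/2):
  R_A = 6M₀ab/L³ = 6·15·(5/2)·(15/2)/10³ = 27/16 kN
  M_A = M₀b(2a-b)/L² = 15·(15/2)·(2·(5/2)-(15/2))/10² = -45/16 kN·m
  R_B = -6M₀ab/L³ = -6·15·(5/2)·(15/2)/10³ = -27/16 kN
  M_B = M₀a(2b-a)/L² = 15·(5/2)·(2·(15/2)-(5/2))/10² = 75/16 kN·m
Load 3 — point force P=-14 kN at a=20/3 m (b=L-a=10/3):
  R_A = Pb²(3a+b)/L³ = (-14)·(10/3)²·(3·(20/3)+(10/3))/10³ = -98/27 kN
  M_A = Pab²/L² = (-14)·(20/3)·(10/3)²/10² = -280/27 kN·m
  R_B = Pa²(a+3b)/L³ = (-14)·(20/3)²·((20/3)+3·(10/3))/10³ = -280/27 kN
  M_B = -Pa²b/L² = -(-14)·(20/3)²·(10/3)/10² = 560/27 kN·m
Superposition: R_A = 29401/432 kN, M_A = 44705/432 kN·m, R_B = 25031/432 kN, M_B = -39415/432 kN·m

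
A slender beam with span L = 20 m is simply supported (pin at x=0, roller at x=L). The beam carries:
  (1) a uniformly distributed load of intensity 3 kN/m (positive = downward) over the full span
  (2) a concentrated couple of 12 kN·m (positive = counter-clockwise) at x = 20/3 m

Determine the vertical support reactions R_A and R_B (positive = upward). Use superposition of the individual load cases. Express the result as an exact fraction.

R_A = 153/5 kN, R_B = 147/5 kN

Load 1 — uniform load w=3 kN/m over full span:
  R_A = wL/2 = 3·20/2 = 30 kN
  R_B = wL/2 = 3·20/2 = 30 kN
Load 2 — applied couple M₀=12 kN·m at a=20/3 m (b=L-a=40/3):
  R_A = M₀/L = 12/20 = 3/5 kN
  R_B = -M₀/L = -12/20 = -3/5 kN
Superposition: R_A = 153/5 kN, R_B = 147/5 kN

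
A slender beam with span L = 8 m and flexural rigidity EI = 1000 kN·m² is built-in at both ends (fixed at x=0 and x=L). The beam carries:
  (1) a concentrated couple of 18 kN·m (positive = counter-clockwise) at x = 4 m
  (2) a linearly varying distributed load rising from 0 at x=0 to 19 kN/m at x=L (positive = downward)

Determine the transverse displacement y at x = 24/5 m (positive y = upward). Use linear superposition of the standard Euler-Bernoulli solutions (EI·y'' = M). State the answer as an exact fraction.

y(24/5) = -180696/1953125 m

Load 1 — applied couple M₀=18 kN·m at a=4 m (b=L-a=4):
  y_1 = (R_Ax³/6 - M_Ax²/2 - M₀(x-a)²/2)/EI  [x>a] with R_A=27/8, M_A=9/2 = ((27/8)·(24/5)³/6 - (9/2)·(24/5)²/2 - 18·((24/5)-4)²/2)/1000 = 72/15625 m
Load 2 — triangular load w₀=19 kN/m (0→w₀ over full span):
  y_2 = -w₀x²(L-x)²(x+2L)/(120LEI) = -19·(24/5)²·(8-(24/5))²·((24/5)+2·8)/(120·8·1000) = -189696/1953125 m
Superposition: y = Σ y_i = -180696/1953125 m ≈ -0.092516 m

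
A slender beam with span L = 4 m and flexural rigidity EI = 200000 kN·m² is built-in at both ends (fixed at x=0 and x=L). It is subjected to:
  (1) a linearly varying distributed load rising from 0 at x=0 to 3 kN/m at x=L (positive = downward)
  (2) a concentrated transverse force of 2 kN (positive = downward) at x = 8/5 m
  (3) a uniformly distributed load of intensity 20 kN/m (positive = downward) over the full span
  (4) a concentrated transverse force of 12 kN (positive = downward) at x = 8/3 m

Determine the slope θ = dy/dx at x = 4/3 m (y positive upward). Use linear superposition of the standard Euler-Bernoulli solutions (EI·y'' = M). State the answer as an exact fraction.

θ(4/3) = -6893/126562500 rad

Load 1 — triangular load w₀=3 kN/m (0→w₀ over full span):
  θ_1 = -w₀(2x(L-x)(L-2x)(x+2L)+x²(L-x)²)/(120LEI) = -3·(2·(4/3)·(4-(4/3))·(4-2·(4/3))·((4/3)+2·4)+(4/3)²·(4-(4/3))²)/(120·4·200000) = -4/1265625 rad
Load 2 — point force P=2 kN at a=8/5 m (b=L-a=12/5):
  θ_2 = -Pb²x(2aL-(3a+b)x)/(2L³EI)  [x≤a] = -2·(12/5)²·(4/3)·(2·(8/5)·4-(3·(8/5)+(12/5))·(4/3))/(2·4³·200000) = -3/1562500 rad
Load 3 — uniform load w=20 kN/m over full span:
  θ_3 = -wx(L-x)(L-2x)/(12EI) = -20·(4/3)·(4-(4/3))·(4-2·(4/3))/(12·200000) = -2/50625 rad
Load 4 — point force P=12 kN at a=8/3 m (b=L-a=4/3):
  θ_4 = -Pb²x(2aL-(3a+b)x)/(2L³EI)  [x≤a] = -12·(4/3)²·(4/3)·(2·(8/3)·4-(3·(8/3)+(4/3))·(4/3))/(2·4³·200000) = -1/101250 rad
Superposition: θ = Σ θ_i = -6893/126562500 rad ≈ -0.000054 rad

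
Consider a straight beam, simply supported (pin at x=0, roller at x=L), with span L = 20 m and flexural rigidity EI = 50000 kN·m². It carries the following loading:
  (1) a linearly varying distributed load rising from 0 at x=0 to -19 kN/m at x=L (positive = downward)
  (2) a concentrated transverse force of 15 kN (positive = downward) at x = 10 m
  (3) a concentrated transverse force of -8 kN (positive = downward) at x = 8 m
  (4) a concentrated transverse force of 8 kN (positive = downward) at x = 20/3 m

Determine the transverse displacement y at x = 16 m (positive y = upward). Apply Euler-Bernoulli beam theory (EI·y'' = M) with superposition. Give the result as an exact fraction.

Load 1 — triangular load w₀=-19 kN/m (0→w₀ over full span):
  y_1 = -w₀x(7L⁴-10L²x²+3x⁴)/(360LEI) = -(-19)·16·(7·20⁴-10·20²·16²+3·16⁴)/(360·20·50000) = 19304/78125 m
Load 2 — point force P=15 kN at a=10 m (b=L-a=10):
  y_2 = -Pa(L-x)(2Lx-a²-x²)/(6LEI)  [x>a] = -15·10·(20-16)·(2·20·16-10²-16²)/(6·20·50000) = -71/2500 m
Load 3 — point force P=-8 kN at a=8 m (b=L-a=12):
  y_3 = -Pa(L-x)(2Lx-a²-x²)/(6LEI)  [x>a] = -(-8)·8·(20-16)·(2·20·16-8²-16²)/(6·20·50000) = 128/9375 m
Load 4 — point force P=8 kN at a=20/3 m (b=L-a=40/3):
  y_4 = -Pa(L-x)(2Lx-a²-x²)/(6LEI)  [x>a] = -8·(20/3)·(20-16)·(2·20·16-(20/3)²-16²)/(6·20·50000) = -3056/253125 m
Superposition: y = Σ y_i = 5575621/25312500 m ≈ 0.220271 m

y(16) = 5575621/25312500 m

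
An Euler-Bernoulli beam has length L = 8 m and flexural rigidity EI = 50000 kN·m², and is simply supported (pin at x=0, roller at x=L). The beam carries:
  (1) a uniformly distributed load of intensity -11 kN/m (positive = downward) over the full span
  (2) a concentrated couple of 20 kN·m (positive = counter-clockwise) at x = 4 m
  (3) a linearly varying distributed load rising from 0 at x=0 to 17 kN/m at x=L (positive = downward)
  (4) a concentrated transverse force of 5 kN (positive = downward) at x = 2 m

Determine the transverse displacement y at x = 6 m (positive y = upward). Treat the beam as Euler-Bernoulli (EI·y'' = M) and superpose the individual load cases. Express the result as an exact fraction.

Load 1 — uniform load w=-11 kN/m over full span:
  y_1 = -wx(L³-2Lx²+x³)/(24EI) = -(-11)·6·(8³-2·8·6²+6³)/(24·50000) = 209/25000 m
Load 2 — applied couple M₀=20 kN·m at a=4 m (b=L-a=4):
  y_2 = (M₀x³/(6L)-M₀(x-a)²/2+C₁x)/EI  [x>a] with C₁=M₀(3b²-L²)/(6L)=-20/3 = (20·6³/(6·8)-20·(6-4)²/2+(-20/3)·6)/50000 = 1/5000 m
Load 3 — triangular load w₀=17 kN/m (0→w₀ over full span):
  y_3 = -w₀x(7L⁴-10L²x²+3x⁴)/(360LEI) = -17·6·(7·8⁴-10·8²·6²+3·6⁴)/(360·8·50000) = -2023/300000 m
Load 4 — point force P=5 kN at a=2 m (b=L-a=6):
  y_4 = -Pa(L-x)(2Lx-a²-x²)/(6LEI)  [x>a] = -5·2·(8-6)·(2·8·6-2²-6²)/(6·8·50000) = -7/15000 m
Superposition: y = Σ y_i = 27/20000 m ≈ 0.001350 m

y(6) = 27/20000 m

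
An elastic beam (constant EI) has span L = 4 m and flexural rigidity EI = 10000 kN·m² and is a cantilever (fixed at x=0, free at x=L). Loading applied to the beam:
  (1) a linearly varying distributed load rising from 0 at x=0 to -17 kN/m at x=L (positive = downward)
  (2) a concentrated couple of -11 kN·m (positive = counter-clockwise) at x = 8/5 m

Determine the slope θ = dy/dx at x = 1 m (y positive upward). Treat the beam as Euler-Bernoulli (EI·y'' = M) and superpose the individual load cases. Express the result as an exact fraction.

Load 1 — triangular load w₀=-17 kN/m (0→w₀ over full span):
  θ_1 = (w₀Lx²/4-w₀L²x/3-w₀x⁴/(24L))/EI = ((-17)·4·1²/4-(-17)·4²·1/3-(-17)·1⁴/(24·4))/10000 = 2363/320000 rad
Load 2 — applied couple M₀=-11 kN·m at a=8/5 m (b=L-a=12/5):
  θ_2 = M₀x/EI  [x≤a] = (-11)·1/10000 = -11/10000 rad
Superposition: θ = Σ θ_i = 2011/320000 rad ≈ 0.006284 rad

θ(1) = 2011/320000 rad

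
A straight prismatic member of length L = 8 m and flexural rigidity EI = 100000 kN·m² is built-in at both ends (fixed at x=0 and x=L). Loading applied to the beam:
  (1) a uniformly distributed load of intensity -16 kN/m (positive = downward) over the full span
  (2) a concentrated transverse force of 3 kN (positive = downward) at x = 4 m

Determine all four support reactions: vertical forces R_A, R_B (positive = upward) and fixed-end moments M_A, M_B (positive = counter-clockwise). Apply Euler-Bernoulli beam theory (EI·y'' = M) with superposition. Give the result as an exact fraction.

R_A = -125/2 kN, M_A = -247/3 kN·m, R_B = -125/2 kN, M_B = 247/3 kN·m

Load 1 — uniform load w=-16 kN/m over full span:
  R_A = wL/2 = (-16)·8/2 = -64 kN
  M_A = wL²/12 = (-16)·8²/12 = -256/3 kN·m
  R_B = wL/2 = (-16)·8/2 = -64 kN
  M_B = -wL²/12 = -(-16)·8²/12 = 256/3 kN·m
Load 2 — point force P=3 kN at a=4 m (b=L-a=4):
  R_A = Pb²(3a+b)/L³ = 3·4²·(3·4+4)/8³ = 3/2 kN
  M_A = Pab²/L² = 3·4·4²/8² = 3 kN·m
  R_B = Pa²(a+3b)/L³ = 3·4²·(4+3·4)/8³ = 3/2 kN
  M_B = -Pa²b/L² = -3·4²·4/8² = -3 kN·m
Superposition: R_A = -125/2 kN, M_A = -247/3 kN·m, R_B = -125/2 kN, M_B = 247/3 kN·m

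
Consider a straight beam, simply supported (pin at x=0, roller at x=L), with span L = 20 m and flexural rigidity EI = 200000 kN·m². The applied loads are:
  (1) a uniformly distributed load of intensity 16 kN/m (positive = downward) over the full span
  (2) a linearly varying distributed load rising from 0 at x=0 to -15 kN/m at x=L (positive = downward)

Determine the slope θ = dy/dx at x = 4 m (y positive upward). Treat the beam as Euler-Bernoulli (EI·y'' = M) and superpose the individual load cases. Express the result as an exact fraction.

θ(4) = -107/9375 rad

Load 1 — uniform load w=16 kN/m over full span:
  θ_1 = -w(L³-6Lx²+4x³)/(24EI) = -16·(20³-6·20·4²+4·4³)/(24·200000) = -66/3125 rad
Load 2 — triangular load w₀=-15 kN/m (0→w₀ over full span):
  θ_2 = -w₀(7L⁴-30L²x²+15x⁴)/(360LEI) = -(-15)·(7·20⁴-30·20²·4²+15·4⁴)/(360·20·200000) = 91/9375 rad
Superposition: θ = Σ θ_i = -107/9375 rad ≈ -0.011413 rad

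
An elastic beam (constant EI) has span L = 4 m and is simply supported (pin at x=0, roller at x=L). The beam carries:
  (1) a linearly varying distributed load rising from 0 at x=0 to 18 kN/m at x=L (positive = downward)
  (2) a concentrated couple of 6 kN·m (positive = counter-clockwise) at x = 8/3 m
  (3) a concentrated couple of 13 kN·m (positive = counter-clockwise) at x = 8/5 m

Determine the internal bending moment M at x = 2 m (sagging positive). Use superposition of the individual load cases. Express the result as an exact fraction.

Load 1 — triangular load w₀=18 kN/m (0→w₀ over full span):
  M_1 = w₀Lx/6 - w₀x³/(6L) = 18·4·2/6 - 18·2³/(6·4) = 18 kN·m
Load 2 — applied couple M₀=6 kN·m at a=8/3 m (b=L-a=4/3):
  M_2 = M₀x/L  [x≤a] = 6·2/4 = 3 kN·m
Load 3 — applied couple M₀=13 kN·m at a=8/5 m (b=L-a=12/5):
  M_3 = M₀x/L - M₀  [x>a] = 13·2/4 - 13 = -13/2 kN·m
Superposition: M = Σ M_i = 29/2 kN·m ≈ 14.500000 kN·m

M(2) = 29/2 kN·m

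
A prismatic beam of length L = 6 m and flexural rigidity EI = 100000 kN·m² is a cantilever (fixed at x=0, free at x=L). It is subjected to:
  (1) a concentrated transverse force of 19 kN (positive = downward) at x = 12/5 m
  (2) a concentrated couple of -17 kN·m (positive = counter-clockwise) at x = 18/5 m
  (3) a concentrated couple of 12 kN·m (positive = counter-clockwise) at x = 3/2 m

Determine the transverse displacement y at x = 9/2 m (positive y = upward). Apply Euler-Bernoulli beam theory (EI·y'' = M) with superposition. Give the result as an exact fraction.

Load 1 — point force P=19 kN at a=12/5 m (b=L-a=18/5):
  y_1 = -Pa²(3x-a)/(6EI)  [x>a] = -19·(12/5)²·(3·(9/2)-(12/5))/(6·100000) = -6327/3125000 m
Load 2 — applied couple M₀=-17 kN·m at a=18/5 m (b=L-a=12/5):
  y_2 = M₀a(2x-a)/(2EI)  [x>a] = (-17)·(18/5)·(2·(9/2)-(18/5))/(2·100000) = -4131/2500000 m
Load 3 — applied couple M₀=12 kN·m at a=3/2 m (b=L-a=9/2):
  y_3 = M₀a(2x-a)/(2EI)  [x>a] = 12·(3/2)·(2·(9/2)-(3/2))/(2·100000) = 27/40000 m
Superposition: y = Σ y_i = -75051/25000000 m ≈ -0.003002 m

y(9/2) = -75051/25000000 m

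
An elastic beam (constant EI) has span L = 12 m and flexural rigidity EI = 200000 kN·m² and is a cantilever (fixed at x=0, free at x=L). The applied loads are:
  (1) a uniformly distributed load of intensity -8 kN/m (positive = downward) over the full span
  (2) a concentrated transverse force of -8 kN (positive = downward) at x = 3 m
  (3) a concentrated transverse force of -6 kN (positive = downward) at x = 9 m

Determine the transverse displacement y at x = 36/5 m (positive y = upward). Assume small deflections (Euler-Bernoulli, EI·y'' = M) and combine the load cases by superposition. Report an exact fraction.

Load 1 — uniform load w=-8 kN/m over full span:
  y_1 = -wx²(x²-4Lx+6L²)/(24EI) = -(-8)·(36/5)²·((36/5)²-4·12·(36/5)+6·12²)/(24·200000) = 96228/1953125 m
Load 2 — point force P=-8 kN at a=3 m (b=L-a=9):
  y_2 = -Pa²(3x-a)/(6EI)  [x>a] = -(-8)·3²·(3·(36/5)-3)/(6·200000) = 279/250000 m
Load 3 — point force P=-6 kN at a=9 m (b=L-a=3):
  y_3 = -Px²(3a-x)/(6EI)  [x≤a] = -(-6)·(36/5)²·(3·9-(36/5))/(6·200000) = 8019/1562500 m
Superposition: y = Σ y_i = 1734903/31250000 m ≈ 0.055517 m

y(36/5) = 1734903/31250000 m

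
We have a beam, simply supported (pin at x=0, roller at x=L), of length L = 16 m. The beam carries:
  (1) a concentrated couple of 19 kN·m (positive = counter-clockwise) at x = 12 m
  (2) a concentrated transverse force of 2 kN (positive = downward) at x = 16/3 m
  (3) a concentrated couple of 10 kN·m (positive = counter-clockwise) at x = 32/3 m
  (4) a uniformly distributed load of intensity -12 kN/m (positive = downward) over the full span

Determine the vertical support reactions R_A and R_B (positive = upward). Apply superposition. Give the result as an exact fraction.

R_A = -4457/48 kN, R_B = -4663/48 kN

Load 1 — applied couple M₀=19 kN·m at a=12 m (b=L-a=4):
  R_A = M₀/L = 19/16 kN
  R_B = -M₀/L = -19/16 kN
Load 2 — point force P=2 kN at a=16/3 m (b=L-a=32/3):
  R_A = Pb/L = 2·(32/3)/16 = 4/3 kN
  R_B = Pa/L = 2·(16/3)/16 = 2/3 kN
Load 3 — applied couple M₀=10 kN·m at a=32/3 m (b=L-a=16/3):
  R_A = M₀/L = 10/16 = 5/8 kN
  R_B = -M₀/L = -10/16 = -5/8 kN
Load 4 — uniform load w=-12 kN/m over full span:
  R_A = wL/2 = (-12)·16/2 = -96 kN
  R_B = wL/2 = (-12)·16/2 = -96 kN
Superposition: R_A = -4457/48 kN, R_B = -4663/48 kN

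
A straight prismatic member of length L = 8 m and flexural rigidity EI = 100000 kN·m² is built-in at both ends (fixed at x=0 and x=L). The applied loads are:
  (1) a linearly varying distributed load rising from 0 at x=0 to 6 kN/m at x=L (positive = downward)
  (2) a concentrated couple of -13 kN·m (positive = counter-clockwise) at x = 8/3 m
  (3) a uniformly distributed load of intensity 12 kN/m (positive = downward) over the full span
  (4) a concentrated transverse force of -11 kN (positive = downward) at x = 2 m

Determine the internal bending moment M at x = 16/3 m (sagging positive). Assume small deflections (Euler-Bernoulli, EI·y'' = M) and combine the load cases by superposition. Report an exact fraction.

M(16/3) = 31273/1080 kN·m

Load 1 — triangular load w₀=6 kN/m (0→w₀ over full span):
  M_1 = 3w₀Lx/20 - w₀L²/30 - w₀x³/(6L) = 3·6·8·(16/3)/20 - 6·8²/30 - 6·(16/3)³/(6·8) = 896/135 kN·m
Load 2 — applied couple M₀=-13 kN·m at a=8/3 m (b=L-a=16/3):
  M_2 = R_Ax - M_A - M₀  [x>a] with R_A=-13/6, M_A=0 = (-13/6)·(16/3) - 0 - (-13) = 13/9 kN·m
Load 3 — uniform load w=12 kN/m over full span:
  M_3 = wLx/2 - wL²/12 - wx²/2 = 12·8·(16/3)/2 - 12·8²/12 - 12·(16/3)²/2 = 64/3 kN·m
Load 4 — point force P=-11 kN at a=2 m (b=L-a=6):
  M_4 = Pa²(a+3b)(L-x)/L³ - Pa²b/L²  [x>a] = (-11)·2²·(2+3·6)·(8-(16/3))/8³ - (-11)·2²·6/8² = -11/24 kN·m
Superposition: M = Σ M_i = 31273/1080 kN·m ≈ 28.956481 kN·m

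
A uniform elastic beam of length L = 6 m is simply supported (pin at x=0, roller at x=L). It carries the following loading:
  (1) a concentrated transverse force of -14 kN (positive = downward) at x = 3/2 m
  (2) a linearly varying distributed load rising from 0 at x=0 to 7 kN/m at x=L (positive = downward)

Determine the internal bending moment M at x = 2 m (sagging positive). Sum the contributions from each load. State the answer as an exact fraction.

Load 1 — point force P=-14 kN at a=3/2 m (b=L-a=9/2):
  M_1 = Pa(L-x)/L  [x>a] = (-14)·(3/2)·(6-2)/6 = -14 kN·m
Load 2 — triangular load w₀=7 kN/m (0→w₀ over full span):
  M_2 = w₀Lx/6 - w₀x³/(6L) = 7·6·2/6 - 7·2³/(6·6) = 112/9 kN·m
Superposition: M = Σ M_i = -14/9 kN·m ≈ -1.555556 kN·m

M(2) = -14/9 kN·m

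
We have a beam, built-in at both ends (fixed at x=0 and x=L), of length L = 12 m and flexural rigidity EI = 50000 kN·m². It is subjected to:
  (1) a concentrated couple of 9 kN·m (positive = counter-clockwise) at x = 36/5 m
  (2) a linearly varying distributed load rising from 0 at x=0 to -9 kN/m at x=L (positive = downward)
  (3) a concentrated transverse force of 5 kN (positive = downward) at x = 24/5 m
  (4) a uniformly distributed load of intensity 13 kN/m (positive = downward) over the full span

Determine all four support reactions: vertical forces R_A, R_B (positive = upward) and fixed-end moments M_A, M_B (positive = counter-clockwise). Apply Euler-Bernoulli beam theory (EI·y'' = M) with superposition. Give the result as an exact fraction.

R_A = 1653/25 kN, M_A = 3108/25 kN·m, R_B = 1022/25 kN, M_B = -2397/25 kN·m

Load 1 — applied couple M₀=9 kN·m at a=36/5 m (b=L-a=24/5):
  R_A = 6M₀ab/L³ = 6·9·(36/5)·(24/5)/12³ = 27/25 kN
  M_A = M₀b(2a-b)/L² = 9·(24/5)·(2·(36/5)-(24/5))/12² = 72/25 kN·m
  R_B = -6M₀ab/L³ = -6·9·(36/5)·(24/5)/12³ = -27/25 kN
  M_B = M₀a(2b-a)/L² = 9·(36/5)·(2·(24/5)-(36/5))/12² = 27/25 kN·m
Load 2 — triangular load w₀=-9 kN/m (0→w₀ over full span):
  R_A = 3w₀L/20 = 3·(-9)·12/20 = -81/5 kN
  M_A = w₀L²/30 = (-9)·12²/30 = -216/5 kN·m
  R_B = 7w₀L/20 = 7·(-9)·12/20 = -189/5 kN
  M_B = -w₀L²/20 = -(-9)·12²/20 = 324/5 kN·m
Load 3 — point force P=5 kN at a=24/5 m (b=L-a=36/5):
  R_A = Pb²(3a+b)/L³ = 5·(36/5)²·(3·(24/5)+(36/5))/12³ = 81/25 kN
  M_A = Pab²/L² = 5·(24/5)·(36/5)²/12² = 216/25 kN·m
  R_B = Pa²(a+3b)/L³ = 5·(24/5)²·((24/5)+3·(36/5))/12³ = 44/25 kN
  M_B = -Pa²b/L² = -5·(24/5)²·(36/5)/12² = -144/25 kN·m
Load 4 — uniform load w=13 kN/m over full span:
  R_A = wL/2 = 13·12/2 = 78 kN
  M_A = wL²/12 = 13·12²/12 = 156 kN·m
  R_B = wL/2 = 13·12/2 = 78 kN
  M_B = -wL²/12 = -13·12²/12 = -156 kN·m
Superposition: R_A = 1653/25 kN, M_A = 3108/25 kN·m, R_B = 1022/25 kN, M_B = -2397/25 kN·m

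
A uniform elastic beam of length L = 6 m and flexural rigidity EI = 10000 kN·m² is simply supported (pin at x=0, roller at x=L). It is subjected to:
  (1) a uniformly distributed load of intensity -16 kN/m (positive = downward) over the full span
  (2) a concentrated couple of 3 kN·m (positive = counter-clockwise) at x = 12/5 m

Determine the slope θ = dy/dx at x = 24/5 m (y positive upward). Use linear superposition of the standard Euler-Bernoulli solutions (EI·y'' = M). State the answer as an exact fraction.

Load 1 — uniform load w=-16 kN/m over full span:
  θ_1 = -w(L³-6Lx²+4x³)/(24EI) = -(-16)·(6³-6·6·(24/5)²+4·(24/5)³)/(24·10000) = -891/78125 rad
Load 2 — applied couple M₀=3 kN·m at a=12/5 m (b=L-a=18/5):
  θ_2 = (M₀x²/(2L)-M₀(x-a)+C₁)/EI  [x>a] with C₁=M₀(3b²-L²)/(6L)=6/25 = (3·(24/5)²/(2·6)-3·((24/5)-(12/5))+(6/25))/10000 = -3/25000 rad
Superposition: θ = Σ θ_i = -7203/625000 rad ≈ -0.011525 rad

θ(24/5) = -7203/625000 rad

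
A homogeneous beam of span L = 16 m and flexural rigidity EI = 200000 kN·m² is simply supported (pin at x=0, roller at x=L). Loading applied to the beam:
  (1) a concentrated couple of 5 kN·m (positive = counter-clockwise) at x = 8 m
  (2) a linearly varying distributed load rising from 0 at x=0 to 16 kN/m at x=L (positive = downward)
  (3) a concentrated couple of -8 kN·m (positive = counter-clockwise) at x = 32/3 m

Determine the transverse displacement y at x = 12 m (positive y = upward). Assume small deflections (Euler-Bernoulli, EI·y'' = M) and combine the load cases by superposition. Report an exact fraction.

y(12) = -22651/900000 m

Load 1 — applied couple M₀=5 kN·m at a=8 m (b=L-a=8):
  y_1 = (M₀x³/(6L)-M₀(x-a)²/2+C₁x)/EI  [x>a] with C₁=M₀(3b²-L²)/(6L)=-10/3 = (5·12³/(6·16)-5·(12-8)²/2+(-10/3)·12)/200000 = 1/20000 m
Load 2 — triangular load w₀=16 kN/m (0→w₀ over full span):
  y_2 = -w₀x(7L⁴-10L²x²+3x⁴)/(360LEI) = -16·12·(7·16⁴-10·16²·12²+3·12⁴)/(360·16·200000) = -238/9375 m
Load 3 — applied couple M₀=-8 kN·m at a=32/3 m (b=L-a=16/3):
  y_3 = (M₀x³/(6L)-M₀(x-a)²/2+C₁x)/EI  [x>a] with C₁=M₀(3b²-L²)/(6L)=128/9 = ((-8)·12³/(6·16)-(-8)·(12-(32/3))²/2+(128/9)·12)/200000 = 19/112500 m
Superposition: y = Σ y_i = -22651/900000 m ≈ -0.025168 m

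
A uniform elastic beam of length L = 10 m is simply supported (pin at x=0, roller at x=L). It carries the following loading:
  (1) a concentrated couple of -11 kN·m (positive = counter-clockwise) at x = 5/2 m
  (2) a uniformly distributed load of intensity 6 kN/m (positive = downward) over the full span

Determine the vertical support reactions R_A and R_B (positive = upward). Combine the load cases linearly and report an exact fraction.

R_A = 289/10 kN, R_B = 311/10 kN

Load 1 — applied couple M₀=-11 kN·m at a=5/2 m (b=L-a=15/2):
  R_A = M₀/L = (-11)/10 = -11/10 kN
  R_B = -M₀/L = -(-11)/10 = 11/10 kN
Load 2 — uniform load w=6 kN/m over full span:
  R_A = wL/2 = 6·10/2 = 30 kN
  R_B = wL/2 = 6·10/2 = 30 kN
Superposition: R_A = 289/10 kN, R_B = 311/10 kN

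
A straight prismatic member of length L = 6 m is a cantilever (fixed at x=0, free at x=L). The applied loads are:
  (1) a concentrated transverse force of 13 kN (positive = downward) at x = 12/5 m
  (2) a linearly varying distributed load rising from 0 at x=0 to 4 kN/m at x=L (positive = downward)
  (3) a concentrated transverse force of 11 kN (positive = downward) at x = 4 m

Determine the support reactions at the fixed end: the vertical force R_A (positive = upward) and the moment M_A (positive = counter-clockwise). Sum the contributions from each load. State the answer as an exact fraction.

Load 1 — point force P=13 kN at a=12/5 m (b=L-a=18/5):
  R_A = P = 13 kN
  M_A = Pa = 13·(12/5) = 156/5 kN·m
Load 2 — triangular load w₀=4 kN/m (0→w₀ over full span):
  R_A = w₀L/2 = 4·6/2 = 12 kN
  M_A = w₀L²/3 = 4·6²/3 = 48 kN·m
Load 3 — point force P=11 kN at a=4 m (b=L-a=2):
  R_A = P = 11 kN
  M_A = Pa = 11·4 = 44 kN·m
Superposition: R_A = 36 kN, M_A = 616/5 kN·m

R_A = 36 kN, M_A = 616/5 kN·m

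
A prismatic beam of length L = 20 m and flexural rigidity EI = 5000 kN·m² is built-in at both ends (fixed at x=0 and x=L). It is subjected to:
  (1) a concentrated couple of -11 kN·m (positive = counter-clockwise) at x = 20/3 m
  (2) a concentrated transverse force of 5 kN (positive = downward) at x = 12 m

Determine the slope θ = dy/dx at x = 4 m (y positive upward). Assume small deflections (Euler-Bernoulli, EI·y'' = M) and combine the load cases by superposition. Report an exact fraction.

Load 1 — applied couple M₀=-11 kN·m at a=20/3 m (b=L-a=40/3):
  θ_1 = (R_Ax²/2 - M_Ax)/EI  [x≤a] with R_A=-11/15, M_A=0 = ((-11/15)·4²/2 - 0·4)/5000 = -11/9375 rad
Load 2 — point force P=5 kN at a=12 m (b=L-a=8):
  θ_2 = -Pb²x(2aL-(3a+b)x)/(2L³EI)  [x≤a] = -5·8²·4·(2·12·20-(3·12+8)·4)/(2·20³·5000) = -76/15625 rad
Superposition: θ = Σ θ_i = -283/46875 rad ≈ -0.006037 rad

θ(4) = -283/46875 rad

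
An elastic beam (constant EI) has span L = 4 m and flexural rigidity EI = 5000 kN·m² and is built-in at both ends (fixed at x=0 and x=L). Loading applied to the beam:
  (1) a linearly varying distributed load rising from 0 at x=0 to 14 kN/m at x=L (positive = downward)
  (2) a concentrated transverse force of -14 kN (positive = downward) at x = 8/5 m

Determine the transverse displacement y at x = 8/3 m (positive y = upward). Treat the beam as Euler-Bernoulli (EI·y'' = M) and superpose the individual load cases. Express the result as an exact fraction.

Load 1 — triangular load w₀=14 kN/m (0→w₀ over full span):
  y_1 = -w₀x²(L-x)²(x+2L)/(120LEI) = -14·(8/3)²·(4-(8/3))²·((8/3)+2·4)/(120·4·5000) = -1792/2278125 m
Load 2 — point force P=-14 kN at a=8/5 m (b=L-a=12/5):
  y_2 = -Pa²(L-x)²(3bL-(3b+a)(L-x))/(6L³EI)  [x>a] = -(-14)·(8/5)²·(4-(8/3))²·(3·(12/5)·4-(3·(12/5)+(8/5))·(4-(8/3)))/(6·4³·5000) = 3584/6328125 m
Superposition: y = Σ y_i = -12544/56953125 m ≈ -0.000220 m

y(8/3) = -12544/56953125 m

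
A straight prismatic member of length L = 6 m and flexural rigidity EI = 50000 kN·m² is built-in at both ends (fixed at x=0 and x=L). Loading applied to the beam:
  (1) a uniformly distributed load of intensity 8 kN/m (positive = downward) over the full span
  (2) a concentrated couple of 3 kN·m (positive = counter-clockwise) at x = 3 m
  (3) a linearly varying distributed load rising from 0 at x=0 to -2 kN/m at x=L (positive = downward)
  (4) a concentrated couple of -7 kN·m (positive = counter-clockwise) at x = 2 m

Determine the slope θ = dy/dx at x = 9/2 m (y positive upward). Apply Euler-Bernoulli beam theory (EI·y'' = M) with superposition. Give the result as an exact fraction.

θ(9/2) = 8473/32000000 rad

Load 1 — uniform load w=8 kN/m over full span:
  θ_1 = -wx(L-x)(L-2x)/(12EI) = -8·(9/2)·(6-(9/2))·(6-2·(9/2))/(12·50000) = 27/100000 rad
Load 2 — applied couple M₀=3 kN·m at a=3 m (b=L-a=3):
  θ_2 = (R_Ax²/2 - M_Ax - M₀(x-a))/EI  [x>a] with R_A=3/4, M_A=3/4 = ((3/4)·(9/2)²/2 - (3/4)·(9/2) - 3·((9/2)-3))/50000 = -9/1600000 rad
Load 3 — triangular load w₀=-2 kN/m (0→w₀ over full span):
  θ_3 = -w₀(2x(L-x)(L-2x)(x+2L)+x²(L-x)²)/(120LEI) = -(-2)·(2·(9/2)·(6-(9/2))·(6-2·(9/2))·((9/2)+2·6)+(9/2)²·(6-(9/2))²)/(120·6·50000) = -1107/32000000 rad
Load 4 — applied couple M₀=-7 kN·m at a=2 m (b=L-a=4):
  θ_4 = (R_Ax²/2 - M_Ax - M₀(x-a))/EI  [x>a] with R_A=-14/9, M_A=0 = ((-14/9)·(9/2)²/2 - 0·(9/2) - (-7)·((9/2)-2))/50000 = 7/200000 rad
Superposition: θ = Σ θ_i = 8473/32000000 rad ≈ 0.000265 rad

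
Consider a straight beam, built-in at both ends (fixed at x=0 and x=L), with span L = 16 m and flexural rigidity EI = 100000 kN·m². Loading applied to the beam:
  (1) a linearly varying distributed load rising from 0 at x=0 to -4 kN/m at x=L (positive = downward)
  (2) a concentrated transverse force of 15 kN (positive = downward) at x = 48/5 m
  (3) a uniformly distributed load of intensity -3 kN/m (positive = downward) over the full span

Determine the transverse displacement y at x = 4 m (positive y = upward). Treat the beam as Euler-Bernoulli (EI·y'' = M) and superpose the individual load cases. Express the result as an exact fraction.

Load 1 — triangular load w₀=-4 kN/m (0→w₀ over full span):
  y_1 = -w₀x²(L-x)²(x+2L)/(120LEI) = -(-4)·4²·(16-4)²·(4+2·16)/(120·16·100000) = 27/15625 m
Load 2 — point force P=15 kN at a=48/5 m (b=L-a=32/5):
  y_2 = -Pb²x²(3aL-(3a+b)x)/(6L³EI)  [x≤a] = -15·(32/5)²·4²·(3·(48/5)·16-(3·(48/5)+(32/5))·4)/(6·16³·100000) = -4/3125 m
Load 3 — uniform load w=-3 kN/m over full span:
  y_3 = -wx²(L-x)²/(24EI) = -(-3)·4²·(16-4)²/(24·100000) = 9/3125 m
Superposition: y = Σ y_i = 52/15625 m ≈ 0.003328 m

y(4) = 52/15625 m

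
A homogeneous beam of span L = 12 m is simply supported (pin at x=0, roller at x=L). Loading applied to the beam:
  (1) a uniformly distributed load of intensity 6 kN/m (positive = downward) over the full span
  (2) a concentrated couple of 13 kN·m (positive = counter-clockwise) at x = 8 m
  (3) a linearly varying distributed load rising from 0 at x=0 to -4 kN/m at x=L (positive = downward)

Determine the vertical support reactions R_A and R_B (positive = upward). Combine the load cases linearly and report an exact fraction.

Load 1 — uniform load w=6 kN/m over full span:
  R_A = wL/2 = 6·12/2 = 36 kN
  R_B = wL/2 = 6·12/2 = 36 kN
Load 2 — applied couple M₀=13 kN·m at a=8 m (b=L-a=4):
  R_A = M₀/L = 13/12 kN
  R_B = -M₀/L = -13/12 kN
Load 3 — triangular load w₀=-4 kN/m (0→w₀ over full span):
  R_A = w₀L/6 = (-4)·12/6 = -8 kN
  R_B = w₀L/3 = (-4)·12/3 = -16 kN
Superposition: R_A = 349/12 kN, R_B = 227/12 kN

R_A = 349/12 kN, R_B = 227/12 kN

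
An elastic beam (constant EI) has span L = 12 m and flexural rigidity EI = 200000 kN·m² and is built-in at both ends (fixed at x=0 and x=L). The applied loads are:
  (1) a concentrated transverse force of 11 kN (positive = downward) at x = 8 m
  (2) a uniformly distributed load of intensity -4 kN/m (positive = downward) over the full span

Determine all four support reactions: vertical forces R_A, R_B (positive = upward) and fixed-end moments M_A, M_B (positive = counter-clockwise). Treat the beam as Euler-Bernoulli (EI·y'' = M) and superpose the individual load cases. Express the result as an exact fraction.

Load 1 — point force P=11 kN at a=8 m (b=L-a=4):
  R_A = Pb²(3a+b)/L³ = 11·4²·(3·8+4)/12³ = 77/27 kN
  M_A = Pab²/L² = 11·8·4²/12² = 88/9 kN·m
  R_B = Pa²(a+3b)/L³ = 11·8²·(8+3·4)/12³ = 220/27 kN
  M_B = -Pa²b/L² = -11·8²·4/12² = -176/9 kN·m
Load 2 — uniform load w=-4 kN/m over full span:
  R_A = wL/2 = (-4)·12/2 = -24 kN
  M_A = wL²/12 = (-4)·12²/12 = -48 kN·m
  R_B = wL/2 = (-4)·12/2 = -24 kN
  M_B = -wL²/12 = -(-4)·12²/12 = 48 kN·m
Superposition: R_A = -571/27 kN, M_A = -344/9 kN·m, R_B = -428/27 kN, M_B = 256/9 kN·m

R_A = -571/27 kN, M_A = -344/9 kN·m, R_B = -428/27 kN, M_B = 256/9 kN·m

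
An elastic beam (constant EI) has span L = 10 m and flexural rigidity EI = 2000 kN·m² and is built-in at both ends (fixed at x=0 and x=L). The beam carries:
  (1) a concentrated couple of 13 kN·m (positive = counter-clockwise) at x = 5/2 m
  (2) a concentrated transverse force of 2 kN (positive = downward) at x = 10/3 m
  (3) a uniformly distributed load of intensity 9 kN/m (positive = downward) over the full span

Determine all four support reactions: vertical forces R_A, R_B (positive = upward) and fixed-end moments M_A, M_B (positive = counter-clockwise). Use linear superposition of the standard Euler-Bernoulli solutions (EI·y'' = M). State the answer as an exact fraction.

R_A = 103559/2160 kN, M_A = 32627/432 kN·m, R_B = 95161/2160 kN, M_B = -31285/432 kN·m

Load 1 — applied couple M₀=13 kN·m at a=5/2 m (b=L-a=15/2):
  R_A = 6M₀ab/L³ = 6·13·(5/2)·(15/2)/10³ = 117/80 kN
  M_A = M₀b(2a-b)/L² = 13·(15/2)·(2·(5/2)-(15/2))/10² = -39/16 kN·m
  R_B = -6M₀ab/L³ = -6·13·(5/2)·(15/2)/10³ = -117/80 kN
  M_B = M₀a(2b-a)/L² = 13·(5/2)·(2·(15/2)-(5/2))/10² = 65/16 kN·m
Load 2 — point force P=2 kN at a=10/3 m (b=L-a=20/3):
  R_A = Pb²(3a+b)/L³ = 2·(20/3)²·(3·(10/3)+(20/3))/10³ = 40/27 kN
  M_A = Pab²/L² = 2·(10/3)·(20/3)²/10² = 80/27 kN·m
  R_B = Pa²(a+3b)/L³ = 2·(10/3)²·((10/3)+3·(20/3))/10³ = 14/27 kN
  M_B = -Pa²b/L² = -2·(10/3)²·(20/3)/10² = -40/27 kN·m
Load 3 — uniform load w=9 kN/m over full span:
  R_A = wL/2 = 9·10/2 = 45 kN
  M_A = wL²/12 = 9·10²/12 = 75 kN·m
  R_B = wL/2 = 9·10/2 = 45 kN
  M_B = -wL²/12 = -9·10²/12 = -75 kN·m
Superposition: R_A = 103559/2160 kN, M_A = 32627/432 kN·m, R_B = 95161/2160 kN, M_B = -31285/432 kN·m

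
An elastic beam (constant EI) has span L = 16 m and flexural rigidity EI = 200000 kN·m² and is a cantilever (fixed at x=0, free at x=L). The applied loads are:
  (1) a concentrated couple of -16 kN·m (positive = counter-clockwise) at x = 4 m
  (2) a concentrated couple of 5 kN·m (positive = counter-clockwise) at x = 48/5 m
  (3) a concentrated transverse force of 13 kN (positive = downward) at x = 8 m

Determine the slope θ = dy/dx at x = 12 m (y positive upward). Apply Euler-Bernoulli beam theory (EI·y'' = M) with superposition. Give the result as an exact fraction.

Load 1 — applied couple M₀=-16 kN·m at a=4 m (b=L-a=12):
  θ_1 = M₀a/EI  [x>a] = (-16)·4/200000 = -1/3125 rad
Load 2 — applied couple M₀=5 kN·m at a=48/5 m (b=L-a=32/5):
  θ_2 = M₀a/EI  [x>a] = 5·(48/5)/200000 = 3/12500 rad
Load 3 — point force P=13 kN at a=8 m (b=L-a=8):
  θ_3 = -Pa²/(2EI)  [x>a] = -13·8²/(2·200000) = -13/6250 rad
Superposition: θ = Σ θ_i = -27/12500 rad ≈ -0.002160 rad

θ(12) = -27/12500 rad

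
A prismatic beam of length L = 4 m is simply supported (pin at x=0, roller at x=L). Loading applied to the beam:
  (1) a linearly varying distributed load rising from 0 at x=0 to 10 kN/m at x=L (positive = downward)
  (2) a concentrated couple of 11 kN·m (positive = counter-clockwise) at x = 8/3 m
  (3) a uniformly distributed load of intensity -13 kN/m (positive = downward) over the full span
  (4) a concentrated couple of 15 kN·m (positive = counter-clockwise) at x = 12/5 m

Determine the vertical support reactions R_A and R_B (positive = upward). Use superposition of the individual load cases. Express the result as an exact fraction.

R_A = -77/6 kN, R_B = -115/6 kN

Load 1 — triangular load w₀=10 kN/m (0→w₀ over full span):
  R_A = w₀L/6 = 10·4/6 = 20/3 kN
  R_B = w₀L/3 = 10·4/3 = 40/3 kN
Load 2 — applied couple M₀=11 kN·m at a=8/3 m (b=L-a=4/3):
  R_A = M₀/L = 11/4 kN
  R_B = -M₀/L = -11/4 kN
Load 3 — uniform load w=-13 kN/m over full span:
  R_A = wL/2 = (-13)·4/2 = -26 kN
  R_B = wL/2 = (-13)·4/2 = -26 kN
Load 4 — applied couple M₀=15 kN·m at a=12/5 m (b=L-a=8/5):
  R_A = M₀/L = 15/4 kN
  R_B = -M₀/L = -15/4 kN
Superposition: R_A = -77/6 kN, R_B = -115/6 kN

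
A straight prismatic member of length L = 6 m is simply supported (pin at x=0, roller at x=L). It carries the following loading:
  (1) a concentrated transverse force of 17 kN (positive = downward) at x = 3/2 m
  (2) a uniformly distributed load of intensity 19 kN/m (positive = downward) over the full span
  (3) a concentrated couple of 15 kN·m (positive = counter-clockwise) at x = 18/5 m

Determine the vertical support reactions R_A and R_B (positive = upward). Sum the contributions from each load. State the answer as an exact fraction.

R_A = 289/4 kN, R_B = 235/4 kN

Load 1 — point force P=17 kN at a=3/2 m (b=L-a=9/2):
  R_A = Pb/L = 17·(9/2)/6 = 51/4 kN
  R_B = Pa/L = 17·(3/2)/6 = 17/4 kN
Load 2 — uniform load w=19 kN/m over full span:
  R_A = wL/2 = 19·6/2 = 57 kN
  R_B = wL/2 = 19·6/2 = 57 kN
Load 3 — applied couple M₀=15 kN·m at a=18/5 m (b=L-a=12/5):
  R_A = M₀/L = 15/6 = 5/2 kN
  R_B = -M₀/L = -15/6 = -5/2 kN
Superposition: R_A = 289/4 kN, R_B = 235/4 kN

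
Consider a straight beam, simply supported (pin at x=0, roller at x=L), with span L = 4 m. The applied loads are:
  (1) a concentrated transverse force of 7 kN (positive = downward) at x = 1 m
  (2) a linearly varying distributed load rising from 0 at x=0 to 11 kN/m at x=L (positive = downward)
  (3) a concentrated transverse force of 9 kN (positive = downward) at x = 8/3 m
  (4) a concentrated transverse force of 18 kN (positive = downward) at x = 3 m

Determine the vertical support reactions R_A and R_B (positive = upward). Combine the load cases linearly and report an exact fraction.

R_A = 241/12 kN, R_B = 431/12 kN

Load 1 — point force P=7 kN at a=1 m (b=L-a=3):
  R_A = Pb/L = 7·3/4 = 21/4 kN
  R_B = Pa/L = 7·1/4 = 7/4 kN
Load 2 — triangular load w₀=11 kN/m (0→w₀ over full span):
  R_A = w₀L/6 = 11·4/6 = 22/3 kN
  R_B = w₀L/3 = 11·4/3 = 44/3 kN
Load 3 — point force P=9 kN at a=8/3 m (b=L-a=4/3):
  R_A = Pb/L = 9·(4/3)/4 = 3 kN
  R_B = Pa/L = 9·(8/3)/4 = 6 kN
Load 4 — point force P=18 kN at a=3 m (b=L-a=1):
  R_A = Pb/L = 18·1/4 = 9/2 kN
  R_B = Pa/L = 18·3/4 = 27/2 kN
Superposition: R_A = 241/12 kN, R_B = 431/12 kN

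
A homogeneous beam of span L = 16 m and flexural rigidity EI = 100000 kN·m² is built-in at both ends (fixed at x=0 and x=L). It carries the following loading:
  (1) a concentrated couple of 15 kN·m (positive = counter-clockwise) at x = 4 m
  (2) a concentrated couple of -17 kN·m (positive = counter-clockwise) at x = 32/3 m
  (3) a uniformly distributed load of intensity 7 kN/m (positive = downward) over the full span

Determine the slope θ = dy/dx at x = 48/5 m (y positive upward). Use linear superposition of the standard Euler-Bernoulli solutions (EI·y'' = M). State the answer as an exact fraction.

θ(48/5) = 5963/6250000 rad

Load 1 — applied couple M₀=15 kN·m at a=4 m (b=L-a=12):
  θ_1 = (R_Ax²/2 - M_Ax - M₀(x-a))/EI  [x>a] with R_A=135/128, M_A=-45/16 = ((135/128)·(48/5)²/2 - (-45/16)·(48/5) - 15·((48/5)-4))/100000 = -21/250000 rad
Load 2 — applied couple M₀=-17 kN·m at a=32/3 m (b=L-a=16/3):
  θ_2 = (R_Ax²/2 - M_Ax)/EI  [x≤a] with R_A=-17/12, M_A=-17/3 = ((-17/12)·(48/5)²/2 - (-17/3)·(48/5))/100000 = -17/156250 rad
Load 3 — uniform load w=7 kN/m over full span:
  θ_3 = -wx(L-x)(L-2x)/(12EI) = -7·(48/5)·(16-(48/5))·(16-2·(48/5))/(12·100000) = 448/390625 rad
Superposition: θ = Σ θ_i = 5963/6250000 rad ≈ 0.000954 rad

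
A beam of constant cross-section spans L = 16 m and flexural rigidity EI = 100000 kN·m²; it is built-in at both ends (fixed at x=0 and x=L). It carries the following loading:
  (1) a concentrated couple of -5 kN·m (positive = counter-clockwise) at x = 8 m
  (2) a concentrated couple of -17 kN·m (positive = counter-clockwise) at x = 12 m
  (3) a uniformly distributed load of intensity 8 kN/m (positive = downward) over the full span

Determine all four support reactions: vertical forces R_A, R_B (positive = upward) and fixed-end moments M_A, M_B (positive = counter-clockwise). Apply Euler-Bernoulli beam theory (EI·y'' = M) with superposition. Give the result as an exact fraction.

R_A = 7979/128 kN, M_A = 7877/48 kN·m, R_B = 8405/128 kN, M_B = -8099/48 kN·m

Load 1 — applied couple M₀=-5 kN·m at a=8 m (b=L-a=8):
  R_A = 6M₀ab/L³ = 6·(-5)·8·8/16³ = -15/32 kN
  M_A = M₀b(2a-b)/L² = (-5)·8·(2·8-8)/16² = -5/4 kN·m
  R_B = -6M₀ab/L³ = -6·(-5)·8·8/16³ = 15/32 kN
  M_B = M₀a(2b-a)/L² = (-5)·8·(2·8-8)/16² = -5/4 kN·m
Load 2 — applied couple M₀=-17 kN·m at a=12 m (b=L-a=4):
  R_A = 6M₀ab/L³ = 6·(-17)·12·4/16³ = -153/128 kN
  M_A = M₀b(2a-b)/L² = (-17)·4·(2·12-4)/16² = -85/16 kN·m
  R_B = -6M₀ab/L³ = -6·(-17)·12·4/16³ = 153/128 kN
  M_B = M₀a(2b-a)/L² = (-17)·12·(2·4-12)/16² = 51/16 kN·m
Load 3 — uniform load w=8 kN/m over full span:
  R_A = wL/2 = 8·16/2 = 64 kN
  M_A = wL²/12 = 8·16²/12 = 512/3 kN·m
  R_B = wL/2 = 8·16/2 = 64 kN
  M_B = -wL²/12 = -8·16²/12 = -512/3 kN·m
Superposition: R_A = 7979/128 kN, M_A = 7877/48 kN·m, R_B = 8405/128 kN, M_B = -8099/48 kN·m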